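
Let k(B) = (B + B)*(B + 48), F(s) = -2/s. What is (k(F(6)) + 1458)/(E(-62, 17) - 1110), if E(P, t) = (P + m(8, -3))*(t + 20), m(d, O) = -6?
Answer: -6418/16317 ≈ -0.39333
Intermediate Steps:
E(P, t) = (-6 + P)*(20 + t) (E(P, t) = (P - 6)*(t + 20) = (-6 + P)*(20 + t))
k(B) = 2*B*(48 + B) (k(B) = (2*B)*(48 + B) = 2*B*(48 + B))
(k(F(6)) + 1458)/(E(-62, 17) - 1110) = (2*(-2/6)*(48 - 2/6) + 1458)/((-120 - 6*17 + 20*(-62) - 62*17) - 1110) = (2*(-2*⅙)*(48 - 2*⅙) + 1458)/((-120 - 102 - 1240 - 1054) - 1110) = (2*(-⅓)*(48 - ⅓) + 1458)/(-2516 - 1110) = (2*(-⅓)*(143/3) + 1458)/(-3626) = (-286/9 + 1458)*(-1/3626) = (12836/9)*(-1/3626) = -6418/16317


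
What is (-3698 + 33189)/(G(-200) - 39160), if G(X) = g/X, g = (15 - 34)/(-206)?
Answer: -1215029200/1613392019 ≈ -0.75309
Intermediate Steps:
g = 19/206 (g = -19*(-1/206) = 19/206 ≈ 0.092233)
G(X) = 19/(206*X)
(-3698 + 33189)/(G(-200) - 39160) = (-3698 + 33189)/((19/206)/(-200) - 39160) = 29491/((19/206)*(-1/200) - 39160) = 29491/(-19/41200 - 39160) = 29491/(-1613392019/41200) = 29491*(-41200/1613392019) = -1215029200/1613392019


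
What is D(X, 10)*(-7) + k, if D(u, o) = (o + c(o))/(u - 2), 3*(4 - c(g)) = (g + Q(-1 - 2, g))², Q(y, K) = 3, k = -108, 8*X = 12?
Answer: -2102/3 ≈ -700.67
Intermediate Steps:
X = 3/2 (X = (⅛)*12 = 3/2 ≈ 1.5000)
c(g) = 4 - (3 + g)²/3 (c(g) = 4 - (g + 3)²/3 = 4 - (3 + g)²/3)
D(u, o) = (4 + o - (3 + o)²/3)/(-2 + u) (D(u, o) = (o + (4 - (3 + o)²/3))/(u - 2) = (4 + o - (3 + o)²/3)/(-2 + u))
D(X, 10)*(-7) + k = ((1 - 1*10 - ⅓*10²)/(-2 + 3/2))*(-7) - 108 = ((1 - 10 - ⅓*100)/(-½))*(-7) - 108 = -2*(1 - 10 - 100/3)*(-7) - 108 = -2*(-127/3)*(-7) - 108 = (254/3)*(-7) - 108 = -1778/3 - 108 = -2102/3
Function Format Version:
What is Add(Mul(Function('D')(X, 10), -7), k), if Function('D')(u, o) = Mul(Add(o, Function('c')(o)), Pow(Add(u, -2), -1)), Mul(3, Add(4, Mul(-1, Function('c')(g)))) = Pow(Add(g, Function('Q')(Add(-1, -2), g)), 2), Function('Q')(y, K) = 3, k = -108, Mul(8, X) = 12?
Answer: Rational(-2102, 3) ≈ -700.67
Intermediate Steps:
X = Rational(3, 2) (X = Mul(Rational(1, 8), 12) = Rational(3, 2) ≈ 1.5000)
Function('c')(g) = Add(4, Mul(Rational(-1, 3), Pow(Add(3, g), 2))) (Function('c')(g) = Add(4, Mul(Rational(-1, 3), Pow(Add(g, 3), 2))) = Add(4, Mul(Rational(-1, 3), Pow(Add(3, g), 2))))
Function('D')(u, o) = Mul(Pow(Add(-2, u), -1), Add(4, o, Mul(Rational(-1, 3), Pow(Add(3, o), 2)))) (Function('D')(u, o) = Mul(Add(o, Add(4, Mul(Rational(-1, 3), Pow(Add(3, o), 2)))), Pow(Add(u, -2), -1)) = Mul(Add(4, o, Mul(Rational(-1, 3), Pow(Add(3, o), 2))), Pow(Add(-2, u), -1)) = Mul(Pow(Add(-2, u), -1), Add(4, o, Mul(Rational(-1, 3), Pow(Add(3, o), 2)))))
Add(Mul(Function('D')(X, 10), -7), k) = Add(Mul(Mul(Pow(Add(-2, Rational(3, 2)), -1), Add(1, Mul(-1, 10), Mul(Rational(-1, 3), Pow(10, 2)))), -7), -108) = Add(Mul(Mul(Pow(Rational(-1, 2), -1), Add(1, -10, Mul(Rational(-1, 3), 100))), -7), -108) = Add(Mul(Mul(-2, Add(1, -10, Rational(-100, 3))), -7), -108) = Add(Mul(Mul(-2, Rational(-127, 3)), -7), -108) = Add(Mul(Rational(254, 3), -7), -108) = Add(Rational(-1778, 3), -108) = Rational(-2102, 3)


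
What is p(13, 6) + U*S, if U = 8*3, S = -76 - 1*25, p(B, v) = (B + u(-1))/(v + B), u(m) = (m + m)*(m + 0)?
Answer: -46041/19 ≈ -2423.2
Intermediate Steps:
u(m) = 2*m**2 (u(m) = (2*m)*m = 2*m**2)
p(B, v) = (2 + B)/(B + v) (p(B, v) = (B + 2*(-1)**2)/(v + B) = (B + 2*1)/(B + v) = (B + 2)/(B + v) = (2 + B)/(B + v))
S = -101 (S = -76 - 25 = -101)
U = 24
p(13, 6) + U*S = (2 + 13)/(13 + 6) + 24*(-101) = 15/19 - 2424 = -46041/19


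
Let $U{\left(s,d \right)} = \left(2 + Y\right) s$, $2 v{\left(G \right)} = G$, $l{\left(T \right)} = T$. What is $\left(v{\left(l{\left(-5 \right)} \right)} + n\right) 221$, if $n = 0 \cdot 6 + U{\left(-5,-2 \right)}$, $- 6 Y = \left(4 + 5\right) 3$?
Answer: $2210$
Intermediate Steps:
$Y = - \frac{9}{2}$ ($Y = - \frac{\left(4 + 5\right) 3}{6} = - \frac{9 \cdot 3}{6} = \left(- \frac{1}{6}\right) 27 = - \frac{9}{2} \approx -4.5$)
$v{\left(G \right)} = \frac{G}{2}$
$U{\left(s,d \right)} = - \frac{5 s}{2}$ ($U{\left(s,d \right)} = \left(2 - \frac{9}{2}\right) s = - \frac{5 s}{2}$)
$n = \frac{25}{2}$ ($n = 0 \cdot 6 - - \frac{25}{2} = 0 + \frac{25}{2} = \frac{25}{2} \approx 12.5$)
$\left(v{\left(l{\left(-5 \right)} \right)} + n\right) 221 = \left(\frac{1}{2} \left(-5\right) + \frac{25}{2}\right) 221 = \left(- \frac{5}{2} + \frac{25}{2}\right) 221 = 10 \cdot 221 = 2210$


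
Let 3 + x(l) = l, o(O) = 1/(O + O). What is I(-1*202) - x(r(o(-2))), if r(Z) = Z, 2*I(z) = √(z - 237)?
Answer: 13/4 + I*√439/2 ≈ 3.25 + 10.476*I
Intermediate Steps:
I(z) = √(-237 + z)/2 (I(z) = √(z - 237)/2 = √(-237 + z)/2)
o(O) = 1/(2*O)
x(l) = -3 + l
I(-1*202) - x(r(o(-2))) = √(-237 - 1*202)/2 - (-3 + (½)/(-2)) = √(-237 - 202)/2 - (-3 + (½)*(-½)) = √(-439)/2 - (-3 - ¼) = (I*√439)/2 - 1*(-13/4) = I*√439/2 + 13/4 = 13/4 + I*√439/2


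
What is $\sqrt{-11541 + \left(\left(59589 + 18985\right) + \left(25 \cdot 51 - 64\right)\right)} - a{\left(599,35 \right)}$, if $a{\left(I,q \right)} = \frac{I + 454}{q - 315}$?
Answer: $\frac{1053}{280} + 22 \sqrt{141} \approx 265.0$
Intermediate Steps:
$a{\left(I,q \right)} = \frac{454 + I}{-315 + q}$
$\sqrt{-11541 + \left(\left(59589 + 18985\right) + \left(25 \cdot 51 - 64\right)\right)} - a{\left(599,35 \right)} = \sqrt{-11541 + \left(\left(59589 + 18985\right) + \left(25 \cdot 51 - 64\right)\right)} - \frac{454 + 599}{-315 + 35} = \sqrt{-11541 + \left(78574 + \left(1275 - 64\right)\right)} - \frac{1}{-280} \cdot 1053 = \sqrt{-11541 + \left(78574 + 1211\right)} - \left(- \frac{1}{280}\right) 1053 = \sqrt{-11541 + 79785} - - \frac{1053}{280} = \sqrt{68244} + \frac{1053}{280} = 22 \sqrt{141} + \frac{1053}{280} = \frac{1053}{280} + 22 \sqrt{141}$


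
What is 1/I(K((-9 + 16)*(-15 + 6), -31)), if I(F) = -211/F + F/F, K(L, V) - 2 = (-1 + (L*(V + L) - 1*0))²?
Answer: 35058243/35058032 ≈ 1.0000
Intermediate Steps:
K(L, V) = 2 + (-1 + L*(L + V))² (K(L, V) = 2 + (-1 + (L*(V + L) - 1*0))² = 2 + (-1 + (L*(L + V) + 0))² = 2 + (-1 + L*(L + V))²)
I(F) = 1 - 211/F (I(F) = -211/F + 1 = 1 - 211/F)
1/I(K((-9 + 16)*(-15 + 6), -31)) = 1/((-211 + (2 + (-1 + ((-9 + 16)*(-15 + 6))² + ((-9 + 16)*(-15 + 6))*(-31))²))/(2 + (-1 + ((-9 + 16)*(-15 + 6))² + ((-9 + 16)*(-15 + 6))*(-31))²)) = 1/((-211 + (2 + (-1 + (7*(-9))² + (7*(-9))*(-31))²))/(2 + (-1 + (7*(-9))² + (7*(-9))*(-31))²)) = 1/((-211 + (2 + (-1 + (-63)² - 63*(-31))²))/(2 + (-1 + (-63)² - 63*(-31))²)) = 1/((-211 + (2 + (-1 + 3969 + 1953)²))/(2 + (-1 + 3969 + 1953)²)) = 1/((-211 + (2 + 5921²))/(2 + 5921²)) = 1/((-211 + (2 + 35058241))/(2 + 35058241)) = 1/((-211 + 35058243)/35058243) = 1/((1/35058243)*35058032) = 1/(35058032/35058243) = 35058243/35058032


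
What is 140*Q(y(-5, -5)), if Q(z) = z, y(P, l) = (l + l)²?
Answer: 14000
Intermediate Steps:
y(P, l) = 4*l² (y(P, l) = (2*l)² = 4*l²)
140*Q(y(-5, -5)) = 140*(4*(-5)²) = 140*(4*25) = 140*100 = 14000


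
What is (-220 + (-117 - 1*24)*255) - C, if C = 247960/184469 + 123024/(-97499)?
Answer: -650628500884209/17985543031 ≈ -36175.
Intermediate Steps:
C = 1481737784/17985543031 (C = 247960*(1/184469) + 123024*(-1/97499) = 247960/184469 - 123024/97499 = 1481737784/17985543031 ≈ 0.082385)
(-220 + (-117 - 1*24)*255) - C = (-220 + (-117 - 1*24)*255) - 1*1481737784/17985543031 = (-220 + (-117 - 24)*255) - 1481737784/17985543031 = (-220 - 141*255) - 1481737784/17985543031 = (-220 - 35955) - 1481737784/17985543031 = -36175 - 1481737784/17985543031 = -650628500884209/17985543031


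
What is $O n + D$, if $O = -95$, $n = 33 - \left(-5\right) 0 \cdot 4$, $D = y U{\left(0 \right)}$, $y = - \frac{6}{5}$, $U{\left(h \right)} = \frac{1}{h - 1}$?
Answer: $- \frac{15669}{5} \approx -3133.8$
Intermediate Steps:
$U{\left(h \right)} = \frac{1}{-1 + h}$
$y = - \frac{6}{5}$ ($y = \left(-6\right) \frac{1}{5} = - \frac{6}{5} \approx -1.2$)
$D = \frac{6}{5}$ ($D = - \frac{6}{5 \left(-1 + 0\right)} = - \frac{6}{5 \left(-1\right)} = \left(- \frac{6}{5}\right) \left(-1\right) = \frac{6}{5} \approx 1.2$)
$n = 33$ ($n = 33 - 0 \cdot 4 = 33 - 0 = 33 + 0 = 33$)
$O n + D = \left(-95\right) 33 + \frac{6}{5} = -3135 + \frac{6}{5} = - \frac{15669}{5}$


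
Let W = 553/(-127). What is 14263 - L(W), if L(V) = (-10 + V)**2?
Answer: 226724598/16129 ≈ 14057.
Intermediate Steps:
W = -553/127 (W = 553*(-1/127) = -553/127 ≈ -4.3543)
14263 - L(W) = 14263 - (-10 - 553/127)**2 = 14263 - (-1823/127)**2 = 14263 - 1*3323329/16129 = 14263 - 3323329/16129 = 226724598/16129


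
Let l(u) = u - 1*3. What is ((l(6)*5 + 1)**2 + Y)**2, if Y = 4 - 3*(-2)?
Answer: 70756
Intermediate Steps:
l(u) = -3 + u (l(u) = u - 3 = -3 + u)
Y = 10 (Y = 4 + 6 = 10)
((l(6)*5 + 1)**2 + Y)**2 = (((-3 + 6)*5 + 1)**2 + 10)**2 = ((3*5 + 1)**2 + 10)**2 = ((15 + 1)**2 + 10)**2 = (16**2 + 10)**2 = (256 + 10)**2 = 266**2 = 70756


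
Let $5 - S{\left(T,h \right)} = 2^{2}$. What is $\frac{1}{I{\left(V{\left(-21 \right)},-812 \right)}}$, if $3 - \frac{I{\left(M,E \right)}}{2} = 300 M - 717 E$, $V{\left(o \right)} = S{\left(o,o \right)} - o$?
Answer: $- \frac{1}{1177602} \approx -8.4918 \cdot 10^{-7}$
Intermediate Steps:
$S{\left(T,h \right)} = 1$ ($S{\left(T,h \right)} = 5 - 2^{2} = 5 - 4 = 1$)
$V{\left(o \right)} = 1 - o$
$I{\left(M,E \right)} = 6 - 600 M + 1434 E$ ($I{\left(M,E \right)} = 6 - 2 \left(300 M - 717 E\right) = 6 - 2 \left(- 717 E + 300 M\right) = 6 + \left(- 600 M + 1434 E\right) = 6 - 600 M + 1434 E$)
$\frac{1}{I{\left(V{\left(-21 \right)},-812 \right)}} = \frac{1}{6 - 600 \left(1 - -21\right) + 1434 \left(-812\right)} = \frac{1}{6 - 600 \left(1 + 21\right) - 1164408} = \frac{1}{6 - 13200 - 1164408} = \frac{1}{-1177602} = - \frac{1}{1177602}$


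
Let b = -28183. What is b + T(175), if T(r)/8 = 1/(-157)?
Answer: -4424739/157 ≈ -28183.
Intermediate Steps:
T(r) = -8/157 (T(r) = 8/(-157) = 8*(-1/157) = -8/157)
b + T(175) = -28183 - 8/157 = -4424739/157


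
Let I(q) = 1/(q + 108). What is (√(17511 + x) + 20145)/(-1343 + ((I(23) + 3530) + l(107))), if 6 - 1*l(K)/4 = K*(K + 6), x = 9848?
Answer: -2638995/6046042 - 131*√27359/6046042 ≈ -0.44007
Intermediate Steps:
I(q) = 1/(108 + q)
l(K) = 24 - 4*K*(6 + K) (l(K) = 24 - 4*K*(K + 6) = 24 - 4*K*(6 + K))
(√(17511 + x) + 20145)/(-1343 + ((I(23) + 3530) + l(107))) = (√(17511 + 9848) + 20145)/(-1343 + ((1/(108 + 23) + 3530) + (24 - 24*107 - 4*107²))) = (√27359 + 20145)/(-1343 + ((1/131 + 3530) + (24 - 2568 - 4*11449))) = (20145 + √27359)/(-1343 + ((1/131 + 3530) + (24 - 2568 - 45796))) = (20145 + √27359)/(-1343 + (462431/131 - 48340)) = (20145 + √27359)/(-1343 - 5870109/131) = (20145 + √27359)/(-6046042/131) = (20145 + √27359)*(-131/6046042) = -2638995/6046042 - 131*√27359/6046042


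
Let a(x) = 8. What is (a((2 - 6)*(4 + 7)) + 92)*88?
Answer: 8800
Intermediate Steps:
(a((2 - 6)*(4 + 7)) + 92)*88 = (8 + 92)*88 = 100*88 = 8800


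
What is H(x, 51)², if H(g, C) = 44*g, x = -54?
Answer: 5645376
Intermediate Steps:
H(x, 51)² = (44*(-54))² = (-2376)² = 5645376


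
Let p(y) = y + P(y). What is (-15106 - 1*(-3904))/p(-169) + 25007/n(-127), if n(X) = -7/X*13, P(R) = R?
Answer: 41325764/1183 ≈ 34933.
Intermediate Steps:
p(y) = 2*y (p(y) = y + y = 2*y)
n(X) = -91/X
(-15106 - 1*(-3904))/p(-169) + 25007/n(-127) = (-15106 - 1*(-3904))/((2*(-169))) + 25007/((-91/(-127))) = (-15106 + 3904)/(-338) + 25007/((-91*(-1/127))) = -11202*(-1/338) + 25007/(91/127) = 5601/169 + 25007*(127/91) = 5601/169 + 3175889/91 = 41325764/1183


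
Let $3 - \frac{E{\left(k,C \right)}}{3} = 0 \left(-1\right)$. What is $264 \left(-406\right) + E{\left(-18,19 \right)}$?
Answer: $-107175$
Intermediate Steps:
$E{\left(k,C \right)} = 9$ ($E{\left(k,C \right)} = 9 - 3 \cdot 0 \left(-1\right) = 9 - 0 = 9 + 0 = 9$)
$264 \left(-406\right) + E{\left(-18,19 \right)} = 264 \left(-406\right) + 9 = -107184 + 9 = -107175$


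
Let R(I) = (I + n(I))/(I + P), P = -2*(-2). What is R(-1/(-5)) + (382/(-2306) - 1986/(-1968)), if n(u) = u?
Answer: 7455263/7941864 ≈ 0.93873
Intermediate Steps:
P = 4
R(I) = 2*I/(4 + I) (R(I) = (I + I)/(I + 4) = (2*I)/(4 + I) = 2*I/(4 + I))
R(-1/(-5)) + (382/(-2306) - 1986/(-1968)) = 2*(-1/(-5))/(4 - 1/(-5)) + (382/(-2306) - 1986/(-1968)) = 2*(-1*(-⅕))/(4 - 1*(-⅕)) + (382*(-1/2306) - 1986*(-1/1968)) = 2*(⅕)/(4 + ⅕) + (-191/1153 + 331/328) = 2*(⅕)/(21/5) + 318995/378184 = 2*(⅕)*(5/21) + 318995/378184 = 2/21 + 318995/378184 = 7455263/7941864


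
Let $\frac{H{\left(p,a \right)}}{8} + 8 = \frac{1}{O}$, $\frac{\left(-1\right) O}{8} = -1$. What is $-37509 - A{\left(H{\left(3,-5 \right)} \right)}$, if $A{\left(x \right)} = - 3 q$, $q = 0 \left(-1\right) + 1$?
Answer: $-37506$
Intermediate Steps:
$O = 8$ ($O = \left(-8\right) \left(-1\right) = 8$)
$q = 1$ ($q = 0 + 1 = 1$)
$H{\left(p,a \right)} = -63$ ($H{\left(p,a \right)} = -64 + \frac{8}{8} = -64 + 8 \cdot \frac{1}{8} = -64 + 1 = -63$)
$A{\left(x \right)} = -3$ ($A{\left(x \right)} = \left(-3\right) 1 = -3$)
$-37509 - A{\left(H{\left(3,-5 \right)} \right)} = -37509 - -3 = -37509 + 3 = -37506$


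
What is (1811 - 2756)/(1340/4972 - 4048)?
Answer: 1174635/5031329 ≈ 0.23346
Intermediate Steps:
(1811 - 2756)/(1340/4972 - 4048) = -945/(1340*(1/4972) - 4048) = -945/(335/1243 - 4048) = -945/(-5031329/1243) = -945*(-1243/5031329) = 1174635/5031329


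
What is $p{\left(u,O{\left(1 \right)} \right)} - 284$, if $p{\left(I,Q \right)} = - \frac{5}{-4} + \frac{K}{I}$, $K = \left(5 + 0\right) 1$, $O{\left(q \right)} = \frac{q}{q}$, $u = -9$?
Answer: $- \frac{10199}{36} \approx -283.31$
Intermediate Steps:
$O{\left(q \right)} = 1$
$K = 5$ ($K = 5 \cdot 1 = 5$)
$p{\left(I,Q \right)} = \frac{5}{4} + \frac{5}{I}$ ($p{\left(I,Q \right)} = - \frac{5}{-4} + \frac{5}{I} = \left(-5\right) \left(- \frac{1}{4}\right) + \frac{5}{I} = \frac{5}{4} + \frac{5}{I}$)
$p{\left(u,O{\left(1 \right)} \right)} - 284 = \left(\frac{5}{4} + \frac{5}{-9}\right) - 284 = \left(\frac{5}{4} + 5 \left(- \frac{1}{9}\right)\right) - 284 = \left(\frac{5}{4} - \frac{5}{9}\right) - 284 = \frac{25}{36} - 284 = - \frac{10199}{36}$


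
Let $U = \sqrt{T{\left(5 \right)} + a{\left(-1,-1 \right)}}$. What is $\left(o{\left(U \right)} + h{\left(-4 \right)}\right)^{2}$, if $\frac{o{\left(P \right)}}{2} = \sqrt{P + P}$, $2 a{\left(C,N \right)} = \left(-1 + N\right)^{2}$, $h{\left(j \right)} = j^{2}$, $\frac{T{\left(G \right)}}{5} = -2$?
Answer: $16 \left(4 + \sqrt[4]{2} \sqrt{i}\right)^{2} \approx 363.63 + 130.26 i$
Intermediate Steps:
$T{\left(G \right)} = -10$ ($T{\left(G \right)} = 5 \left(-2\right) = -10$)
$a{\left(C,N \right)} = \frac{\left(-1 + N\right)^{2}}{2}$
$U = 2 i \sqrt{2}$ ($U = \sqrt{-10 + \frac{\left(-1 - 1\right)^{2}}{2}} = \sqrt{-10 + \frac{\left(-2\right)^{2}}{2}} = \sqrt{-10 + \frac{1}{2} \cdot 4} = \sqrt{-10 + 2} = \sqrt{-8} = 2 i \sqrt{2} \approx 2.8284 i$)
$o{\left(P \right)} = 2 \sqrt{2} \sqrt{P}$ ($o{\left(P \right)} = 2 \sqrt{P + P} = 2 \sqrt{2 P} = 2 \sqrt{2} \sqrt{P}$)
$\left(o{\left(U \right)} + h{\left(-4 \right)}\right)^{2} = \left(2 \sqrt{2} \sqrt{2 i \sqrt{2}} + \left(-4\right)^{2}\right)^{2} = \left(2 \sqrt{2} \cdot 2^{\frac{3}{4}} \sqrt{i} + 16\right)^{2} = \left(4 \sqrt[4]{2} \sqrt{i} + 16\right)^{2} = \left(16 + 4 \sqrt[4]{2} \sqrt{i}\right)^{2}$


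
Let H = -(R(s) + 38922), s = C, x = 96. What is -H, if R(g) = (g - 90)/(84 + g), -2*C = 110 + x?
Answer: 739711/19 ≈ 38932.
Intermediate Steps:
C = -103 (C = -(110 + 96)/2 = -½*206 = -103)
s = -103
R(g) = (-90 + g)/(84 + g)
H = -739711/19 (H = -((-90 - 103)/(84 - 103) + 38922) = -(-193/(-19) + 38922) = -(-1/19*(-193) + 38922) = -(193/19 + 38922) = -1*739711/19 = -739711/19 ≈ -38932.)
-H = -1*(-739711/19) = 739711/19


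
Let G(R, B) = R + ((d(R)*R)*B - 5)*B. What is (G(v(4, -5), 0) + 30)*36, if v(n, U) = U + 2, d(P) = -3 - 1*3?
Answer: 972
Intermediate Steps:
d(P) = -6 (d(P) = -3 - 3 = -6)
v(n, U) = 2 + U
G(R, B) = R + B*(-5 - 6*B*R) (G(R, B) = R + ((-6*R)*B - 5)*B = R + (-6*B*R - 5)*B = R + (-5 - 6*B*R)*B = R + B*(-5 - 6*B*R))
(G(v(4, -5), 0) + 30)*36 = (((2 - 5) - 5*0 - 6*(2 - 5)*0²) + 30)*36 = ((-3 + 0 - 6*(-3)*0) + 30)*36 = ((-3 + 0 + 0) + 30)*36 = (-3 + 30)*36 = 27*36 = 972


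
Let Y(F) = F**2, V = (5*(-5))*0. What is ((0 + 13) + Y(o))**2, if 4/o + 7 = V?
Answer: 426409/2401 ≈ 177.60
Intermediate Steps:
V = 0 (V = -25*0 = 0)
o = -4/7 (o = 4/(-7 + 0) = 4/(-7) = 4*(-1/7) = -4/7 ≈ -0.57143)
((0 + 13) + Y(o))**2 = ((0 + 13) + (-4/7)**2)**2 = (13 + 16/49)**2 = (653/49)**2 = 426409/2401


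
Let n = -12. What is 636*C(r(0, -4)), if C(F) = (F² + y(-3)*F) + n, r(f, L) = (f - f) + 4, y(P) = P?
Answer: -5088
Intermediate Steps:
r(f, L) = 4 (r(f, L) = 0 + 4 = 4)
C(F) = -12 + F² - 3*F (C(F) = (F² - 3*F) - 12 = -12 + F² - 3*F)
636*C(r(0, -4)) = 636*(-12 + 4² - 3*4) = 636*(-12 + 16 - 12) = 636*(-8) = -5088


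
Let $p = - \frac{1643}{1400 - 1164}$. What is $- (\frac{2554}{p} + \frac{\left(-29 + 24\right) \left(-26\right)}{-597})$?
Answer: $\frac{360051758}{980871} \approx 367.07$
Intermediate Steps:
$p = - \frac{1643}{236} \approx -6.9619$
$- (\frac{2554}{p} + \frac{\left(-29 + 24\right) \left(-26\right)}{-597}) = - (\frac{2554}{- \frac{1643}{236}} + \frac{\left(-29 + 24\right) \left(-26\right)}{-597}) = - (2554 \left(- \frac{236}{1643}\right) + \left(-5\right) \left(-26\right) \left(- \frac{1}{597}\right)) = - (- \frac{602744}{1643} + 130 \left(- \frac{1}{597}\right)) = - (- \frac{602744}{1643} - \frac{130}{597}) = \left(-1\right) \left(- \frac{360051758}{980871}\right) = \frac{360051758}{980871}$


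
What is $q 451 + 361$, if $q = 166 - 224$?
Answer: $-25797$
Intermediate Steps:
$q = -58$
$q 451 + 361 = \left(-58\right) 451 + 361 = -26158 + 361 = -25797$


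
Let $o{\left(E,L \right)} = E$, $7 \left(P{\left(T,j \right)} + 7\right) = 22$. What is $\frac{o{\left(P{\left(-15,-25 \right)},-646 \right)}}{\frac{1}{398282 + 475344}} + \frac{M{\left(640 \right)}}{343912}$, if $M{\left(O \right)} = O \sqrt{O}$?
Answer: $- \frac{23587902}{7} + \frac{640 \sqrt{10}}{42989} \approx -3.3697 \cdot 10^{6}$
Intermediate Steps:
$P{\left(T,j \right)} = - \frac{27}{7}$ ($P{\left(T,j \right)} = -7 + \frac{1}{7} \cdot 22 = -7 + \frac{22}{7} = - \frac{27}{7}$)
$M{\left(O \right)} = O^{\frac{3}{2}}$
$\frac{o{\left(P{\left(-15,-25 \right)},-646 \right)}}{\frac{1}{398282 + 475344}} + \frac{M{\left(640 \right)}}{343912} = - \frac{27}{7 \frac{1}{398282 + 475344}} + \frac{640^{\frac{3}{2}}}{343912} = - \frac{27}{7 \cdot \frac{1}{873626}} + 5120 \sqrt{10} \cdot \frac{1}{343912} = - \frac{27 \frac{1}{\frac{1}{873626}}}{7} + \frac{640 \sqrt{10}}{42989} = \left(- \frac{27}{7}\right) 873626 + \frac{640 \sqrt{10}}{42989} = - \frac{23587902}{7} + \frac{640 \sqrt{10}}{42989}$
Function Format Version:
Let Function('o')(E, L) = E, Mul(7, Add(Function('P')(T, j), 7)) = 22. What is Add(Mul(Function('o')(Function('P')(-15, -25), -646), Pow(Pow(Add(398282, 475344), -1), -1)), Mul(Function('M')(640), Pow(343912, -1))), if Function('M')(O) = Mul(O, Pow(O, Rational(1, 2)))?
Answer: Add(Rational(-23587902, 7), Mul(Rational(640, 42989), Pow(10, Rational(1, 2)))) ≈ -3.3697e+6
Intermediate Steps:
Function('P')(T, j) = Rational(-27, 7) (Function('P')(T, j) = Add(-7, Mul(Rational(1, 7), 22)) = Add(-7, Rational(22, 7)) = Rational(-27, 7))
Function('M')(O) = Pow(O, Rational(3, 2))
Add(Mul(Function('o')(Function('P')(-15, -25), -646), Pow(Pow(Add(398282, 475344), -1), -1)), Mul(Function('M')(640), Pow(343912, -1))) = Add(Mul(Rational(-27, 7), Pow(Pow(Add(398282, 475344), -1), -1)), Mul(Pow(640, Rational(3, 2)), Pow(343912, -1))) = Add(Mul(Rational(-27, 7), Pow(Pow(873626, -1), -1)), Mul(Mul(5120, Pow(10, Rational(1, 2))), Rational(1, 343912))) = Add(Mul(Rational(-27, 7), Pow(Rational(1, 873626), -1)), Mul(Rational(640, 42989), Pow(10, Rational(1, 2)))) = Add(Mul(Rational(-27, 7), 873626), Mul(Rational(640, 42989), Pow(10, Rational(1, 2)))) = Add(Rational(-23587902, 7), Mul(Rational(640, 42989), Pow(10, Rational(1, 2))))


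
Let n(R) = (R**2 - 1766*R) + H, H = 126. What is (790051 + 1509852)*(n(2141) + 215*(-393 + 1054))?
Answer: 2173675123748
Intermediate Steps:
n(R) = 126 + R**2 - 1766*R (n(R) = (R**2 - 1766*R) + 126 = 126 + R**2 - 1766*R)
(790051 + 1509852)*(n(2141) + 215*(-393 + 1054)) = (790051 + 1509852)*((126 + 2141**2 - 1766*2141) + 215*(-393 + 1054)) = 2299903*((126 + 4583881 - 3781006) + 215*661) = 2299903*(803001 + 142115) = 2299903*945116 = 2173675123748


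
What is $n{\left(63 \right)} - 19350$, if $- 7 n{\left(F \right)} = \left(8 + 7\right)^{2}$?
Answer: $- \frac{135675}{7} \approx -19382.0$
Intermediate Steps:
$n{\left(F \right)} = - \frac{225}{7}$ ($n{\left(F \right)} = - \frac{\left(8 + 7\right)^{2}}{7} = - \frac{15^{2}}{7} = \left(- \frac{1}{7}\right) 225 = - \frac{225}{7}$)
$n{\left(63 \right)} - 19350 = - \frac{225}{7} - 19350 = - \frac{135675}{7}$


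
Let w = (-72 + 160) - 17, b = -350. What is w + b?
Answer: -279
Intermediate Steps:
w = 71 (w = 88 - 17 = 71)
w + b = 71 - 350 = -279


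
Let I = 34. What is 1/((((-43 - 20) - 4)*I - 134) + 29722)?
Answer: 1/27310 ≈ 3.6617e-5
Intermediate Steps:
1/((((-43 - 20) - 4)*I - 134) + 29722) = 1/((((-43 - 20) - 4)*34 - 134) + 29722) = 1/(((-63 - 4)*34 - 134) + 29722) = 1/((-67*34 - 134) + 29722) = 1/((-2278 - 134) + 29722) = 1/(-2412 + 29722) = 1/27310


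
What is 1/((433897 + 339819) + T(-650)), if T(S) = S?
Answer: 1/773066 ≈ 1.2936e-6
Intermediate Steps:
1/((433897 + 339819) + T(-650)) = 1/((433897 + 339819) - 650) = 1/(773716 - 650) = 1/773066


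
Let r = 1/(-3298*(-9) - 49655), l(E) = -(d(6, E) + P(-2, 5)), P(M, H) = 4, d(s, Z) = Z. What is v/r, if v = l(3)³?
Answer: 6850739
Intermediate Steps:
l(E) = -4 - E (l(E) = -(E + 4) = -(4 + E) = -4 - E)
v = -343 (v = (-4 - 1*3)³ = (-4 - 3)³ = (-7)³ = -343)
r = -1/19973 (r = 1/(29682 - 49655) = 1/(-19973) = -1/19973 ≈ -5.0068e-5)
v/r = -343/(-1/19973) = -343*(-19973) = 6850739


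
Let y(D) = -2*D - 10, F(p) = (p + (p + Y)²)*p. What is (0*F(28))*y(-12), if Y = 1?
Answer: 0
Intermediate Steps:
F(p) = p*(p + (1 + p)²) (F(p) = (p + (p + 1)²)*p = (p + (1 + p)²)*p = p*(p + (1 + p)²))
y(D) = -10 - 2*D
(0*F(28))*y(-12) = (0*(28*(28 + (1 + 28)²)))*(-10 - 2*(-12)) = (0*(28*(28 + 29²)))*(-10 + 24) = (0*(28*(28 + 841)))*14 = (0*(28*869))*14 = (0*24332)*14 = 0*14 = 0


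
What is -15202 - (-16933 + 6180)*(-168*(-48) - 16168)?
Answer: -87157514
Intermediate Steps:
-15202 - (-16933 + 6180)*(-168*(-48) - 16168) = -15202 - (-10753)*(8064 - 16168) = -15202 - (-10753)*(-8104) = -15202 - 1*87142312 = -15202 - 87142312 = -87157514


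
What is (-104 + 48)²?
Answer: 3136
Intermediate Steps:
(-104 + 48)² = (-56)² = 3136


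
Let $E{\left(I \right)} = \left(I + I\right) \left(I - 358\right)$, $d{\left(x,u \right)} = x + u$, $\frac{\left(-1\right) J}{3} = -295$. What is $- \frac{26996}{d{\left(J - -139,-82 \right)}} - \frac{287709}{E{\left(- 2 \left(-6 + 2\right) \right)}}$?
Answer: $\frac{59922139}{2637600} \approx 22.718$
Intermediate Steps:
$J = 885$ ($J = \left(-3\right) \left(-295\right) = 885$)
$d{\left(x,u \right)} = u + x$
$E{\left(I \right)} = 2 I \left(-358 + I\right)$
$- \frac{26996}{d{\left(J - -139,-82 \right)}} - \frac{287709}{E{\left(- 2 \left(-6 + 2\right) \right)}} = - \frac{26996}{-82 + \left(885 - -139\right)} - \frac{287709}{2 \left(- 2 \left(-6 + 2\right)\right) \left(-358 - 2 \left(-6 + 2\right)\right)} = - \frac{26996}{-82 + \left(885 + 139\right)} - \frac{287709}{2 \left(\left(-2\right) \left(-4\right)\right) \left(-358 - -8\right)} = - \frac{26996}{-82 + 1024} - \frac{287709}{2 \cdot 8 \left(-358 + 8\right)} = - \frac{26996}{942} - \frac{287709}{2 \cdot 8 \left(-350\right)} = \left(-26996\right) \frac{1}{942} - \frac{287709}{-5600} = - \frac{13498}{471} - - \frac{287709}{5600} = - \frac{13498}{471} + \frac{287709}{5600} = \frac{59922139}{2637600}$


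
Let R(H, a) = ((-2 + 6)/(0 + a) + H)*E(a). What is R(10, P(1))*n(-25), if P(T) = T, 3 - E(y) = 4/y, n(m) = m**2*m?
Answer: 218750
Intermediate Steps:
n(m) = m**3
E(y) = 3 - 4/y
R(H, a) = (3 - 4/a)*(H + 4/a) (R(H, a) = ((-2 + 6)/(0 + a) + H)*(3 - 4/a) = (4/a + H)*(3 - 4/a) = (H + 4/a)*(3 - 4/a) = (3 - 4/a)*(H + 4/a))
R(10, P(1))*n(-25) = ((-4 + 3*1)*(4 + 10*1)/1**2)*(-25)**3 = (1*(-4 + 3)*(4 + 10))*(-15625) = (1*(-1)*14)*(-15625) = -14*(-15625) = 218750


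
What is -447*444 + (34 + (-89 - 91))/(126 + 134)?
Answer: -25800913/130 ≈ -1.9847e+5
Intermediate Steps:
-447*444 + (34 + (-89 - 91))/(126 + 134) = -198468 + (34 - 180)/260 = -198468 - 146*1/260 = -198468 - 73/130 = -25800913/130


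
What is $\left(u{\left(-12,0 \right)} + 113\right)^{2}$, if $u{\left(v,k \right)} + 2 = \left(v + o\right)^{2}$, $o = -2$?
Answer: $94249$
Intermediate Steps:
$u{\left(v,k \right)} = -2 + \left(-2 + v\right)^{2}$ ($u{\left(v,k \right)} = -2 + \left(v - 2\right)^{2} = -2 + \left(-2 + v\right)^{2}$)
$\left(u{\left(-12,0 \right)} + 113\right)^{2} = \left(\left(-2 + \left(-2 - 12\right)^{2}\right) + 113\right)^{2} = \left(\left(-2 + \left(-14\right)^{2}\right) + 113\right)^{2} = \left(\left(-2 + 196\right) + 113\right)^{2} = \left(194 + 113\right)^{2} = 307^{2} = 94249$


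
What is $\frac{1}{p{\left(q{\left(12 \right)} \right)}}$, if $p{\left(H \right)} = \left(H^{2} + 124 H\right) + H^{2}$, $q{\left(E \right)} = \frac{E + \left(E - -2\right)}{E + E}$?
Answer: $\frac{72}{9841} \approx 0.0073163$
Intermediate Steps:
$q{\left(E \right)} = \frac{2 + 2 E}{2 E}$ ($q{\left(E \right)} = \frac{E + \left(E + 2\right)}{2 E} = \left(E + \left(2 + E\right)\right) \frac{1}{2 E} = \left(2 + 2 E\right) \frac{1}{2 E} = \frac{2 + 2 E}{2 E}$)
$p{\left(H \right)} = 2 H^{2} + 124 H$
$\frac{1}{p{\left(q{\left(12 \right)} \right)}} = \frac{1}{2 \frac{1 + 12}{12} \left(62 + \frac{1 + 12}{12}\right)} = \frac{1}{2 \cdot \frac{1}{12} \cdot 13 \left(62 + \frac{1}{12} \cdot 13\right)} = \frac{1}{2 \cdot \frac{13}{12} \left(62 + \frac{13}{12}\right)} = \frac{1}{2 \cdot \frac{13}{12} \cdot \frac{757}{12}} = \frac{1}{\frac{9841}{72}} = \frac{72}{9841}$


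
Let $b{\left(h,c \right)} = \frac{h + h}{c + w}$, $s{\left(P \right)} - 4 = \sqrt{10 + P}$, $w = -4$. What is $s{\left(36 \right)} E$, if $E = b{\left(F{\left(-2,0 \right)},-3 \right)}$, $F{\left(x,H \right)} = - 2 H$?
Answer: $0$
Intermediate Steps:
$s{\left(P \right)} = 4 + \sqrt{10 + P}$
$b{\left(h,c \right)} = \frac{2 h}{-4 + c}$ ($b{\left(h,c \right)} = \frac{h + h}{c - 4} = \frac{2 h}{-4 + c}$)
$E = 0$ ($E = \frac{2 \left(\left(-2\right) 0\right)}{-4 - 3} = 2 \cdot 0 \frac{1}{-7} = 2 \cdot 0 \left(- \frac{1}{7}\right) = 0$)
$s{\left(36 \right)} E = \left(4 + \sqrt{10 + 36}\right) 0 = \left(4 + \sqrt{46}\right) 0 = 0$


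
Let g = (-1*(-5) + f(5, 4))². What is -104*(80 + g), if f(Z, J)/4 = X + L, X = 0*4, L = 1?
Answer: -16744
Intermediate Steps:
X = 0
f(Z, J) = 4 (f(Z, J) = 4*(0 + 1) = 4*1 = 4)
g = 81 (g = (-1*(-5) + 4)² = (5 + 4)² = 9² = 81)
-104*(80 + g) = -104*(80 + 81) = -104*161 = -16744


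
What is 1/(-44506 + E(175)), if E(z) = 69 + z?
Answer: -1/44262 ≈ -2.2593e-5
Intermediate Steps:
1/(-44506 + E(175)) = 1/(-44506 + (69 + 175)) = 1/(-44506 + 244) = 1/(-44262) = -1/44262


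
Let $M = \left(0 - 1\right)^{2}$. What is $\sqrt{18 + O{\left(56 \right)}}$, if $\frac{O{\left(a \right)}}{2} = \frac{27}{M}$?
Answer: $6 \sqrt{2} \approx 8.4853$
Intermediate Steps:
$M = 1$ ($M = \left(-1\right)^{2} = 1$)
$O{\left(a \right)} = 54$ ($O{\left(a \right)} = 2 \cdot \frac{27}{1} = 2 \cdot 27 \cdot 1 = 2 \cdot 27 = 54$)
$\sqrt{18 + O{\left(56 \right)}} = \sqrt{18 + 54} = \sqrt{72} = 6 \sqrt{2}$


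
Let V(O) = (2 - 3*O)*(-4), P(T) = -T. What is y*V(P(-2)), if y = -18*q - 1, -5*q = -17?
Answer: -4976/5 ≈ -995.20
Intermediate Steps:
q = 17/5 (q = -⅕*(-17) = 17/5 ≈ 3.4000)
V(O) = -8 + 12*O
y = -311/5 (y = -18*17/5 - 1 = -306/5 - 1 = -311/5 ≈ -62.200)
y*V(P(-2)) = -311*(-8 + 12*(-1*(-2)))/5 = -311*(-8 + 12*2)/5 = -311*(-8 + 24)/5 = -311/5*16 = -4976/5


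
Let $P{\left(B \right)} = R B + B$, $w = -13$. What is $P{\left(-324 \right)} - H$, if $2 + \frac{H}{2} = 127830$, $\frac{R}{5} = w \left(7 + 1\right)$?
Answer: $-87500$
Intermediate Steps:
$R = -520$ ($R = 5 \left(- 13 \left(7 + 1\right)\right) = 5 \left(\left(-13\right) 8\right) = 5 \left(-104\right) = -520$)
$H = 255656$ ($H = -4 + 2 \cdot 127830 = -4 + 255660 = 255656$)
$P{\left(B \right)} = - 519 B$ ($P{\left(B \right)} = - 520 B + B = - 519 B$)
$P{\left(-324 \right)} - H = \left(-519\right) \left(-324\right) - 255656 = 168156 - 255656 = -87500$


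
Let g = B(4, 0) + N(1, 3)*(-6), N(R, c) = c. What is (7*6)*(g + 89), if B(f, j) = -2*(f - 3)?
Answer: 2898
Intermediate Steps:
B(f, j) = 6 - 2*f (B(f, j) = -2*(-3 + f) = 6 - 2*f)
g = -20 (g = (6 - 2*4) + 3*(-6) = (6 - 8) - 18 = -2 - 18 = -20)
(7*6)*(g + 89) = (7*6)*(-20 + 89) = 42*69 = 2898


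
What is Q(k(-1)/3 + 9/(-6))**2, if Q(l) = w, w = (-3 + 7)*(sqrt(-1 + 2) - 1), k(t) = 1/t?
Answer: 0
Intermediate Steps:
w = 0 (w = 4*(sqrt(1) - 1) = 4*(1 - 1) = 4*0 = 0)
Q(l) = 0
Q(k(-1)/3 + 9/(-6))**2 = 0**2 = 0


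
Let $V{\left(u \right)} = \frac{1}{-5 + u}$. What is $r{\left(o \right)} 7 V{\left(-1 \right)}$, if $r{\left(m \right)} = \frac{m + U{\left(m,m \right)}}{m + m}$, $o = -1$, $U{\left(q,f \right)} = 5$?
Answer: $\frac{7}{3} \approx 2.3333$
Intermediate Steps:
$r{\left(m \right)} = \frac{5 + m}{2 m}$ ($r{\left(m \right)} = \frac{m + 5}{m + m} = \frac{5 + m}{2 m}$)
$r{\left(o \right)} 7 V{\left(-1 \right)} = \frac{\frac{5 - 1}{2 \left(-1\right)} 7}{-5 - 1} = \frac{\frac{1}{2} \left(-1\right) 4 \cdot 7}{-6} = \left(-2\right) 7 \left(- \frac{1}{6}\right) = \left(-14\right) \left(- \frac{1}{6}\right) = \frac{7}{3}$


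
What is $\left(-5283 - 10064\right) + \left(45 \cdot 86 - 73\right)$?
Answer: $-11550$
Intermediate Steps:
$\left(-5283 - 10064\right) + \left(45 \cdot 86 - 73\right) = -15347 + \left(3870 - 73\right) = -15347 + 3797 = -11550$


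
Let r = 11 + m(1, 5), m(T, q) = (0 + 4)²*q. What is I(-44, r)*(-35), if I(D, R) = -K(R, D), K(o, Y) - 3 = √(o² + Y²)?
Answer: 105 + 35*√10217 ≈ 3642.8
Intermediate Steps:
K(o, Y) = 3 + √(Y² + o²) (K(o, Y) = 3 + √(o² + Y²) = 3 + √(Y² + o²))
m(T, q) = 16*q (m(T, q) = 4²*q = 16*q)
r = 91 (r = 11 + 16*5 = 11 + 80 = 91)
I(D, R) = -3 - √(D² + R²) (I(D, R) = -(3 + √(D² + R²)) = -3 - √(D² + R²))
I(-44, r)*(-35) = (-3 - √((-44)² + 91²))*(-35) = (-3 - √(1936 + 8281))*(-35) = (-3 - √10217)*(-35) = 105 + 35*√10217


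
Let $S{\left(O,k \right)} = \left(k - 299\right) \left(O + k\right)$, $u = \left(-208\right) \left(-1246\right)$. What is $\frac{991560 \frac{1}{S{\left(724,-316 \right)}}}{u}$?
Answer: $- \frac{8263}{541920288} \approx -1.5248 \cdot 10^{-5}$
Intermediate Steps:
$u = 259168$
$S{\left(O,k \right)} = \left(-299 + k\right) \left(O + k\right)$
$\frac{991560 \frac{1}{S{\left(724,-316 \right)}}}{u} = \frac{991560 \frac{1}{\left(-316\right)^{2} - 216476 - -94484 + 724 \left(-316\right)}}{259168} = \frac{991560}{99856 - 216476 + 94484 - 228784} \cdot \frac{1}{259168} = \frac{991560}{-250920} \cdot \frac{1}{259168} = 991560 \left(- \frac{1}{250920}\right) \frac{1}{259168} = \left(- \frac{8263}{2091}\right) \frac{1}{259168} = - \frac{8263}{541920288}$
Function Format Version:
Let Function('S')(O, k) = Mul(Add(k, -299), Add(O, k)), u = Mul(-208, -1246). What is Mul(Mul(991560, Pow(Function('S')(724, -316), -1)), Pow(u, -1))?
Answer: Rational(-8263, 541920288) ≈ -1.5248e-5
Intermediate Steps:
u = 259168
Function('S')(O, k) = Mul(Add(-299, k), Add(O, k))
Mul(Mul(991560, Pow(Function('S')(724, -316), -1)), Pow(u, -1)) = Mul(Mul(991560, Pow(Add(Pow(-316, 2), Mul(-299, 724), Mul(-299, -316), Mul(724, -316)), -1)), Pow(259168, -1)) = Mul(Mul(991560, Pow(Add(99856, -216476, 94484, -228784), -1)), Rational(1, 259168)) = Mul(Mul(991560, Pow(-250920, -1)), Rational(1, 259168)) = Mul(Mul(991560, Rational(-1, 250920)), Rational(1, 259168)) = Mul(Rational(-8263, 2091), Rational(1, 259168)) = Rational(-8263, 541920288)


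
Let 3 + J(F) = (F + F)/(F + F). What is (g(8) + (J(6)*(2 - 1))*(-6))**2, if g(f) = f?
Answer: 400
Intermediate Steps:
J(F) = -2 (J(F) = -3 + (F + F)/(F + F) = -3 + (2*F)/((2*F)) = -3 + (2*F)*(1/(2*F)) = -3 + 1 = -2)
(g(8) + (J(6)*(2 - 1))*(-6))**2 = (8 - 2*(2 - 1)*(-6))**2 = (8 - 2*1*(-6))**2 = (8 - 2*(-6))**2 = (8 + 12)**2 = 20**2 = 400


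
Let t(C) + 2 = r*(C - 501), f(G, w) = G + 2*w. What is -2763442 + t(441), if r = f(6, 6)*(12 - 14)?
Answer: -2761284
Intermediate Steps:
r = -36 (r = (6 + 2*6)*(12 - 14) = (6 + 12)*(-2) = 18*(-2) = -36)
t(C) = 18034 - 36*C (t(C) = -2 - 36*(C - 501) = -2 - 36*(-501 + C) = -2 + (18036 - 36*C) = 18034 - 36*C)
-2763442 + t(441) = -2763442 + (18034 - 36*441) = -2763442 + (18034 - 15876) = -2763442 + 2158 = -2761284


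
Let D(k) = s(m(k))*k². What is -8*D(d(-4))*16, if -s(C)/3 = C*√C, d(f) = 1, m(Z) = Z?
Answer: 384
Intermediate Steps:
s(C) = -3*C^(3/2) (s(C) = -3*C*√C = -3*C^(3/2))
D(k) = -3*k^(7/2) (D(k) = (-3*k^(3/2))*k² = -3*k^(7/2))
-8*D(d(-4))*16 = -(-24)*1^(7/2)*16 = -(-24)*16 = -8*(-3)*16 = 24*16 = 384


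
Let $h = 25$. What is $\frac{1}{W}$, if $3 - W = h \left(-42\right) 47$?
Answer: $\frac{1}{49353} \approx 2.0262 \cdot 10^{-5}$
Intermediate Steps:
$W = 49353$ ($W = 3 - 25 \left(-42\right) 47 = 3 - \left(-1050\right) 47 = 3 - -49350 = 3 + 49350 = 49353$)
$\frac{1}{W} = \frac{1}{49353}$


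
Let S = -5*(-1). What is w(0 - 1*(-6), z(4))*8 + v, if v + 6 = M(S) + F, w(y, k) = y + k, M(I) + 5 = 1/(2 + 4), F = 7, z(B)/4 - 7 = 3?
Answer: 2185/6 ≈ 364.17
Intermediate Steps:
z(B) = 40 (z(B) = 28 + 4*3 = 28 + 12 = 40)
S = 5
M(I) = -29/6 (M(I) = -5 + 1/(2 + 4) = -5 + 1/6 = -29/6)
w(y, k) = k + y
v = -23/6 (v = -6 + (-29/6 + 7) = -6 + 13/6 = -23/6 ≈ -3.8333)
w(0 - 1*(-6), z(4))*8 + v = (40 + (0 - 1*(-6)))*8 - 23/6 = (40 + (0 + 6))*8 - 23/6 = (40 + 6)*8 - 23/6 = 46*8 - 23/6 = 368 - 23/6 = 2185/6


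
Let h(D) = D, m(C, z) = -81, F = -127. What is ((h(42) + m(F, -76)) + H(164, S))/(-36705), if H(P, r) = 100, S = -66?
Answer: -61/36705 ≈ -0.0016619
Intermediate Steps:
((h(42) + m(F, -76)) + H(164, S))/(-36705) = ((42 - 81) + 100)/(-36705) = (-39 + 100)*(-1/36705) = 61*(-1/36705) = -61/36705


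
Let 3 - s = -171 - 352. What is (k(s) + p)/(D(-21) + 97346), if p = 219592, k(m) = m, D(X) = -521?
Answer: 220118/96825 ≈ 2.2734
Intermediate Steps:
s = 526 (s = 3 - (-171 - 352) = 3 - 1*(-523) = 3 + 523 = 526)
(k(s) + p)/(D(-21) + 97346) = (526 + 219592)/(-521 + 97346) = 220118/96825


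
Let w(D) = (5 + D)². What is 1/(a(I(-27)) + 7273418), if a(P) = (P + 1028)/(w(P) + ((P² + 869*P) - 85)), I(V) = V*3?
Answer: 58137/422854701319 ≈ 1.3749e-7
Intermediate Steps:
I(V) = 3*V
a(P) = (1028 + P)/(-85 + P² + (5 + P)² + 869*P) (a(P) = (P + 1028)/((5 + P)² + ((P² + 869*P) - 85)) = (1028 + P)/((5 + P)² + (-85 + P² + 869*P)) = (1028 + P)/(-85 + P² + (5 + P)² + 869*P))
1/(a(I(-27)) + 7273418) = 1/((1028 + 3*(-27))/(-60 + 2*(3*(-27))² + 879*(3*(-27))) + 7273418) = 1/((1028 - 81)/(-60 + 2*(-81)² + 879*(-81)) + 7273418) = 1/(947/(-60 + 2*6561 - 71199) + 7273418) = 1/(947/(-60 + 13122 - 71199) + 7273418) = 1/(947/(-58137) + 7273418) = 1/(-1/58137*947 + 7273418) = 1/(-947/58137 + 7273418) = 1/(422854701319/58137) = 58137/422854701319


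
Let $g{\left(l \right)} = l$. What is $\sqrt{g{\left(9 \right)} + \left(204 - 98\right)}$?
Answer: $\sqrt{115} \approx 10.724$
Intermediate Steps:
$\sqrt{g{\left(9 \right)} + \left(204 - 98\right)} = \sqrt{9 + \left(204 - 98\right)} = \sqrt{9 + 106} = \sqrt{115}$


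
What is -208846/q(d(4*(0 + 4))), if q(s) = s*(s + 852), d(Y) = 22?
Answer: -9493/874 ≈ -10.862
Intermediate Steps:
q(s) = s*(852 + s)
-208846/q(d(4*(0 + 4))) = -208846*1/(22*(852 + 22)) = -208846/(22*874) = -208846/19228 = -208846*1/19228 = -9493/874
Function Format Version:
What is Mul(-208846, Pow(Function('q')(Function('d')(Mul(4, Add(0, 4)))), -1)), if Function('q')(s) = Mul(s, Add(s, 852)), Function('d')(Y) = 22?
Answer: Rational(-9493, 874) ≈ -10.862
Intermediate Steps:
Function('q')(s) = Mul(s, Add(852, s))
Mul(-208846, Pow(Function('q')(Function('d')(Mul(4, Add(0, 4)))), -1)) = Mul(-208846, Pow(Mul(22, Add(852, 22)), -1)) = Mul(-208846, Pow(Mul(22, 874), -1)) = Mul(-208846, Pow(19228, -1)) = Mul(-208846, Rational(1, 19228)) = Rational(-9493, 874)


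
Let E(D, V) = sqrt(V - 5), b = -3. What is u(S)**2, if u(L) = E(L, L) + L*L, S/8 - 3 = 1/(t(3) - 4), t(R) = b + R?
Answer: (484 + sqrt(17))**2 ≈ 2.3826e+5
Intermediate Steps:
t(R) = -3 + R
E(D, V) = sqrt(-5 + V)
S = 22 (S = 24 + 8/((-3 + 3) - 4) = 24 + 8/(0 - 4) = 24 + 8/(-4) = 24 + 8*(-1/4) = 24 - 2 = 22)
u(L) = L**2 + sqrt(-5 + L) (u(L) = sqrt(-5 + L) + L*L = sqrt(-5 + L) + L**2 = L**2 + sqrt(-5 + L))
u(S)**2 = (22**2 + sqrt(-5 + 22))**2 = (484 + sqrt(17))**2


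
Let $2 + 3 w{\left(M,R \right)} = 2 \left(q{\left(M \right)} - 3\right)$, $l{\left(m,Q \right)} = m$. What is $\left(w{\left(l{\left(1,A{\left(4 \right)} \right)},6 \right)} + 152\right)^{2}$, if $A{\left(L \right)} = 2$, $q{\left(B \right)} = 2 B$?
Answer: $\frac{204304}{9} \approx 22700.0$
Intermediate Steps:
$w{\left(M,R \right)} = - \frac{8}{3} + \frac{4 M}{3}$ ($w{\left(M,R \right)} = - \frac{2}{3} + \frac{2 \left(2 M - 3\right)}{3} = - \frac{2}{3} + \frac{2 \left(-3 + 2 M\right)}{3} = - \frac{2}{3} + \frac{-6 + 4 M}{3} = - \frac{2}{3} + \left(-2 + \frac{4 M}{3}\right) = - \frac{8}{3} + \frac{4 M}{3}$)
$\left(w{\left(l{\left(1,A{\left(4 \right)} \right)},6 \right)} + 152\right)^{2} = \left(\left(- \frac{8}{3} + \frac{4}{3} \cdot 1\right) + 152\right)^{2} = \left(\left(- \frac{8}{3} + \frac{4}{3}\right) + 152\right)^{2} = \left(- \frac{4}{3} + 152\right)^{2} = \left(\frac{452}{3}\right)^{2} = \frac{204304}{9}$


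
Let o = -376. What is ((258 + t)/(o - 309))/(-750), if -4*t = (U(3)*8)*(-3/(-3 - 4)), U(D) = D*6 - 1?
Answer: 284/599375 ≈ 0.00047383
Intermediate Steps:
U(D) = -1 + 6*D (U(D) = 6*D - 1 = -1 + 6*D)
t = -102/7 (t = -(-1 + 6*3)*8*(-3/(-3 - 4))/4 = -(-1 + 18)*8*(-3/(-7))/4 = -17*8*(-3*(-⅐))/4 = -34*3/7 = -¼*408/7 = -102/7 ≈ -14.571)
((258 + t)/(o - 309))/(-750) = ((258 - 102/7)/(-376 - 309))/(-750) = ((1704/7)/(-685))*(-1/750) = ((1704/7)*(-1/685))*(-1/750) = -1704/4795*(-1/750) = 284/599375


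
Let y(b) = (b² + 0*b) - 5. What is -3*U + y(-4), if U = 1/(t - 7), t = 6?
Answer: 14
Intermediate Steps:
U = -1 (U = 1/(6 - 7) = 1/(-1) = -1)
y(b) = -5 + b² (y(b) = (b² + 0) - 5 = b² - 5 = -5 + b²)
-3*U + y(-4) = -3*(-1) + (-5 + (-4)²) = 3 + (-5 + 16) = 3 + 11 = 14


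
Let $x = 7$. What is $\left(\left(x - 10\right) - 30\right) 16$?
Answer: $-528$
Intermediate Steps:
$\left(\left(x - 10\right) - 30\right) 16 = \left(\left(7 - 10\right) - 30\right) 16 = \left(-3 - 30\right) 16 = \left(-33\right) 16 = -528$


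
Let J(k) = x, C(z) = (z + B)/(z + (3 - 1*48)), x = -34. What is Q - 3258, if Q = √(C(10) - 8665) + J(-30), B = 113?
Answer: -3292 + I*√10618930/35 ≈ -3292.0 + 93.105*I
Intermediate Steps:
C(z) = (113 + z)/(-45 + z) (C(z) = (z + 113)/(z + (3 - 1*48)) = (113 + z)/(z + (3 - 48)) = (113 + z)/(z - 45) = (113 + z)/(-45 + z))
J(k) = -34
Q = -34 + I*√10618930/35 (Q = √((113 + 10)/(-45 + 10) - 8665) - 34 = √(123/(-35) - 8665) - 34 = √(-1/35*123 - 8665) - 34 = √(-123/35 - 8665) - 34 = √(-303398/35) - 34 = I*√10618930/35 - 34 = -34 + I*√10618930/35 ≈ -34.0 + 93.105*I)
Q - 3258 = (-34 + I*√10618930/35) - 3258 = -3292 + I*√10618930/35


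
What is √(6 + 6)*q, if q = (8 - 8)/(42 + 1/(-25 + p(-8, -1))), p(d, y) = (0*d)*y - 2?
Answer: 0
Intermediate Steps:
p(d, y) = -2 (p(d, y) = 0*y - 2 = 0 - 2 = -2)
q = 0 (q = (8 - 8)/(42 + 1/(-25 - 2)) = 0/(42 + 1/(-27)) = 0/(42 - 1/27) = 0/(1133/27) = 0*(27/1133) = 0)
√(6 + 6)*q = √(6 + 6)*0 = √12*0 = (2*√3)*0 = 0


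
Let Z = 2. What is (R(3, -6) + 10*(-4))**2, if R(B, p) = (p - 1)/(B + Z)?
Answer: 42849/25 ≈ 1714.0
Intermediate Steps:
R(B, p) = (-1 + p)/(2 + B) (R(B, p) = (p - 1)/(B + 2) = (-1 + p)/(2 + B))
(R(3, -6) + 10*(-4))**2 = ((-1 - 6)/(2 + 3) + 10*(-4))**2 = (-7/5 - 40)**2 = (-207/5)**2 = 42849/25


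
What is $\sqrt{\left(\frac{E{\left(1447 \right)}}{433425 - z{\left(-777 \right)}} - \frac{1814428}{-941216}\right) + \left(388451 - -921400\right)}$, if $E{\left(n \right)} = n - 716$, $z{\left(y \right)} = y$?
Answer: $\frac{\sqrt{854564430089438761962048798}}{25542366852} \approx 1144.5$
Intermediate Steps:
$E{\left(n \right)} = -716 + n$ ($E{\left(n \right)} = n - 716 = -716 + n$)
$\sqrt{\left(\frac{E{\left(1447 \right)}}{433425 - z{\left(-777 \right)}} - \frac{1814428}{-941216}\right) + \left(388451 - -921400\right)} = \sqrt{\left(\frac{-716 + 1447}{433425 - -777} - \frac{1814428}{-941216}\right) + \left(388451 - -921400\right)} = \sqrt{\left(\frac{731}{433425 + 777} - - \frac{453607}{235304}\right) + \left(388451 + 921400\right)} = \sqrt{\left(\frac{731}{434202} + \frac{453607}{235304}\right) + 1309851} = \sqrt{\frac{98564536919}{51084733704} + 1309851} = \sqrt{\frac{66913488091455023}{51084733704}} = \frac{\sqrt{854564430089438761962048798}}{25542366852}$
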